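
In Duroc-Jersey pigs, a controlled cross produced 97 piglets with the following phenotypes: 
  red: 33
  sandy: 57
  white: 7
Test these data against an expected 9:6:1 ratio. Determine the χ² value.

Total ratio parts = 16. Expected numbers out of 97:
  red: 97 × 9/16 = 54.5625
  sandy: 97 × 6/16 = 36.375
  white: 97 × 1/16 = 6.0625
χ² = Σ (O − E)² / E
  red: (33 − 54.5625)² / 54.5625 = 8.5213
  sandy: (57 − 36.375)² / 36.375 = 11.6946
  white: (7 − 6.0625)² / 6.0625 = 0.1450
χ² = 8.5213 + 11.6946 + 0.1450 = 20.3609 ≈ 20.361

20.361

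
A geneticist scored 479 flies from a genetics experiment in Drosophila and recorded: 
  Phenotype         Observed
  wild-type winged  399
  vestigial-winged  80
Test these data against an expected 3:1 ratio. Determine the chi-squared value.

The 3:1 ratio has 4 parts, so with N = 479 the expected counts are:
  wild-type winged: 479 × 3/4 = 359.25
  vestigial-winged: 479 × 1/4 = 119.75
χ² = Σ (O − E)² / E
  wild-type winged: (399 − 359.25)² / 359.25 = 4.3982
  vestigial-winged: (80 − 119.75)² / 119.75 = 13.1947
χ² = 4.3982 + 13.1947 = 17.5929 ≈ 17.593

17.593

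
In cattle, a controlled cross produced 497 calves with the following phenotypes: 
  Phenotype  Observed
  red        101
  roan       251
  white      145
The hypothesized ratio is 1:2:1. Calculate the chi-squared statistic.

Under the 1:2:1 hypothesis (Σ ratio = 4, N = 497):
  red: 497 × 1/4 = 124.25
  roan: 497 × 2/4 = 248.5
  white: 497 × 1/4 = 124.25
χ² = Σ (O − E)² / E
  red: (101 − 124.25)² / 124.25 = 4.3506
  roan: (251 − 248.5)² / 248.5 = 0.0252
  white: (145 − 124.25)² / 124.25 = 3.4653
χ² = 4.3506 + 0.0252 + 3.4653 = 7.8411 ≈ 7.841

7.841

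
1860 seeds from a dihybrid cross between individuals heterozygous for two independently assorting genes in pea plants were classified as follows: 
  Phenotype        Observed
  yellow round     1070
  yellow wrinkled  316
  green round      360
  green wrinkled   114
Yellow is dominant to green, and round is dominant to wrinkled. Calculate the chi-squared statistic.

4.021

A dihybrid F₂ with independent assortment and complete dominance at both loci gives a 9:3:3:1 phenotypic ratio.
The 9:3:3:1 ratio has 16 parts, so with N = 1860 the expected counts are:
  yellow round: 1860 × 9/16 = 1046.25
  yellow wrinkled: 1860 × 3/16 = 348.75
  green round: 1860 × 3/16 = 348.75
  green wrinkled: 1860 × 1/16 = 116.25
χ² = Σ (O − E)² / E
  yellow round: (1070 − 1046.25)² / 1046.25 = 0.5391
  yellow wrinkled: (316 − 348.75)² / 348.75 = 3.0754
  green round: (360 − 348.75)² / 348.75 = 0.3629
  green wrinkled: (114 − 116.25)² / 116.25 = 0.0435
χ² = 0.5391 + 3.0754 + 0.3629 + 0.0435 = 4.0209 ≈ 4.021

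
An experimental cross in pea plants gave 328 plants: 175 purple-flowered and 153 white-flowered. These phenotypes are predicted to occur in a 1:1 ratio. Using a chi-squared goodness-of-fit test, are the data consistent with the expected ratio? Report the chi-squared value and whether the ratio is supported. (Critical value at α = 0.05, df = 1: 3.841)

Total ratio parts = 2. Expected numbers out of 328:
  purple-flowered: 328 × 1/2 = 164
  white-flowered: 328 × 1/2 = 164
χ² = Σ (O − E)² / E
  purple-flowered: (175 − 164)² / 164 = 0.7378
  white-flowered: (153 − 164)² / 164 = 0.7378
χ² = 0.7378 + 0.7378 = 1.4756 ≈ 1.476
Degrees of freedom = 2 − 1 = 1; critical value at α = 0.05 is 3.841.
Since 1.476 < 3.841, we fail to reject the null hypothesis — the data are consistent with the 1:1 ratio.

1.476; consistent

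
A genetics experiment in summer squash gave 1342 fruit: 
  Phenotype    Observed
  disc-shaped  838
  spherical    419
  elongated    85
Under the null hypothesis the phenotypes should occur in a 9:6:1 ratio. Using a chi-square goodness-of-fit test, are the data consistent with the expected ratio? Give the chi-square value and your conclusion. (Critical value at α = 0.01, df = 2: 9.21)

23.273; not consistent

Total ratio parts = 16. Expected numbers out of 1342:
  disc-shaped: 1342 × 9/16 = 754.875
  spherical: 1342 × 6/16 = 503.25
  elongated: 1342 × 1/16 = 83.875
χ² = Σ (O − E)² / E
  disc-shaped: (838 − 754.875)² / 754.875 = 9.1535
  spherical: (419 − 503.25)² / 503.25 = 14.1044
  elongated: (85 − 83.875)² / 83.875 = 0.0151
χ² = 9.1535 + 14.1044 + 0.0151 = 23.273
Degrees of freedom = 3 − 1 = 2; critical value at α = 0.01 is 9.21.
Since 23.273 > 9.21, we reject the null hypothesis — the data do not fit the 9:6:1 ratio.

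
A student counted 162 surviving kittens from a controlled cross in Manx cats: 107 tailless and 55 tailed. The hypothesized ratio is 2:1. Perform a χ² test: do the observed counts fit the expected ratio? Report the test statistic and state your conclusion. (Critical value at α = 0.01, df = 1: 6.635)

Expected counts for N = 162 under a 2:1 ratio (total parts = 3):
  tailless: 162 × 2/3 = 108
  tailed: 162 × 1/3 = 54
χ² = Σ (O − E)² / E
  tailless: (107 − 108)² / 108 = 0.0093
  tailed: (55 − 54)² / 54 = 0.0185
χ² = 0.0093 + 0.0185 = 0.0278 ≈ 0.028
Degrees of freedom = 2 − 1 = 1; critical value at α = 0.01 is 6.635.
Since 0.028 < 6.635, we fail to reject the null hypothesis — the data are consistent with the 2:1 ratio.

0.028; consistent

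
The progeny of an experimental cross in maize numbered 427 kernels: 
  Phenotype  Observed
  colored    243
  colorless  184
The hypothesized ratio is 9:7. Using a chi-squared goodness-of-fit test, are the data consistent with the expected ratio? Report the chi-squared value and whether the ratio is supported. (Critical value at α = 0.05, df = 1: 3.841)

Expected counts for N = 427 under a 9:7 ratio (total parts = 16):
  colored: 427 × 9/16 = 240.1875
  colorless: 427 × 7/16 = 186.8125
χ² = Σ (O − E)² / E
  colored: (243 − 240.1875)² / 240.1875 = 0.0329
  colorless: (184 − 186.8125)² / 186.8125 = 0.0423
χ² = 0.0329 + 0.0423 = 0.0752 ≈ 0.075
Degrees of freedom = 2 − 1 = 1; critical value at α = 0.05 is 3.841.
Since 0.075 < 3.841, we fail to reject the null hypothesis — the data are consistent with the 9:7 ratio.

0.075; consistent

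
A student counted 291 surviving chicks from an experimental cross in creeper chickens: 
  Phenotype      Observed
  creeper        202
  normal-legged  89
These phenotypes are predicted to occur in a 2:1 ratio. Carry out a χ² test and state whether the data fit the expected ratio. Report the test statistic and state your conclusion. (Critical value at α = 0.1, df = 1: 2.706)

0.990; consistent

The 2:1 ratio has 3 parts, so with N = 291 the expected counts are:
  creeper: 291 × 2/3 = 194
  normal-legged: 291 × 1/3 = 97
χ² = Σ (O − E)² / E
  creeper: (202 − 194)² / 194 = 0.3299
  normal-legged: (89 − 97)² / 97 = 0.6598
χ² = 0.3299 + 0.6598 = 0.9897 ≈ 0.990
Degrees of freedom = 2 − 1 = 1; critical value at α = 0.1 is 2.706.
Since 0.990 < 2.706, we fail to reject the null hypothesis — the data are consistent with the 2:1 ratio.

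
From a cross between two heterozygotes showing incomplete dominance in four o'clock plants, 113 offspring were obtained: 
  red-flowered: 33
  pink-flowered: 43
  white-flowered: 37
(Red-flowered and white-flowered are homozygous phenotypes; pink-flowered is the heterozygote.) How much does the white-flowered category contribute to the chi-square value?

2.710

With incomplete dominance, a heterozygote × heterozygote cross gives a 1:2:1 phenotypic ratio.
Expected counts for N = 113 under a 1:2:1 ratio (total parts = 4):
  red-flowered: 113 × 1/4 = 28.25
  pink-flowered: 113 × 2/4 = 56.5
  white-flowered: 113 × 1/4 = 28.25
Contribution of white-flowered: (37 − 28.25)² / 28.25 = 2.7102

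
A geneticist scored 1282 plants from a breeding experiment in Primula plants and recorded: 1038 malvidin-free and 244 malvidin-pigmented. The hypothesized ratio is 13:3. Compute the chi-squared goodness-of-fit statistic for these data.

The 13:3 ratio has 16 parts, so with N = 1282 the expected counts are:
  malvidin-free: 1282 × 13/16 = 1041.625
  malvidin-pigmented: 1282 × 3/16 = 240.375
χ² = Σ (O − E)² / E
  malvidin-free: (1038 − 1041.625)² / 1041.625 = 0.0126
  malvidin-pigmented: (244 − 240.375)² / 240.375 = 0.0547
χ² = 0.0126 + 0.0547 = 0.0673 ≈ 0.067

0.067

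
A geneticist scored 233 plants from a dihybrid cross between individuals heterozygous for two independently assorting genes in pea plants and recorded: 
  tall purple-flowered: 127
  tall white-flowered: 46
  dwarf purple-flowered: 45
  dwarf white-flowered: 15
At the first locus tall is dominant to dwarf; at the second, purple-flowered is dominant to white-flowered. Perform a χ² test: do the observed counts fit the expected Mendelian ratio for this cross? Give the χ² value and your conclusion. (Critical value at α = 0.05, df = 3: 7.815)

0.301; consistent

A dihybrid F₂ with independent assortment and complete dominance at both loci gives a 9:3:3:1 phenotypic ratio.
The 9:3:3:1 ratio has 16 parts, so with N = 233 the expected counts are:
  tall purple-flowered: 233 × 9/16 = 131.0625
  tall white-flowered: 233 × 3/16 = 43.6875
  dwarf purple-flowered: 233 × 3/16 = 43.6875
  dwarf white-flowered: 233 × 1/16 = 14.5625
χ² = Σ (O − E)² / E
  tall purple-flowered: (127 − 131.0625)² / 131.0625 = 0.1259
  tall white-flowered: (46 − 43.6875)² / 43.6875 = 0.1224
  dwarf purple-flowered: (45 − 43.6875)² / 43.6875 = 0.0394
  dwarf white-flowered: (15 − 14.5625)² / 14.5625 = 0.0131
χ² = 0.1259 + 0.1224 + 0.0394 + 0.0131 = 0.3008 ≈ 0.301
Degrees of freedom = 4 − 1 = 3; critical value at α = 0.05 is 7.815.
Since 0.301 < 7.815, we fail to reject the null hypothesis — the data are consistent with the 9:3:3:1 ratio.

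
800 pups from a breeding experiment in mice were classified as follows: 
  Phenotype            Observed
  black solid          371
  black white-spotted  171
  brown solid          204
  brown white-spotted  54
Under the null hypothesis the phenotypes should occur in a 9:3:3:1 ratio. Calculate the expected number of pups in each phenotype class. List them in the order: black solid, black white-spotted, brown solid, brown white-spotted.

450, 150, 150, 50

Under the 9:3:3:1 hypothesis (Σ ratio = 16, N = 800):
  black solid: 800 × 9/16 = 450
  black white-spotted: 800 × 3/16 = 150
  brown solid: 800 × 3/16 = 150
  brown white-spotted: 800 × 1/16 = 50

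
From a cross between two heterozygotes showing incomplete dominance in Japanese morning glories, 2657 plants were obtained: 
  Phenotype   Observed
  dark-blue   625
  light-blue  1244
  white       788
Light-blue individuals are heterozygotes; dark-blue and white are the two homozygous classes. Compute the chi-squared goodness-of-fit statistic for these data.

With incomplete dominance, a heterozygote × heterozygote cross gives a 1:2:1 phenotypic ratio.
Expected counts for N = 2657 under a 1:2:1 ratio (total parts = 4):
  dark-blue: 2657 × 1/4 = 664.25
  light-blue: 2657 × 2/4 = 1328.5
  white: 2657 × 1/4 = 664.25
χ² = Σ (O − E)² / E
  dark-blue: (625 − 664.25)² / 664.25 = 2.3193
  light-blue: (1244 − 1328.5)² / 1328.5 = 5.3747
  white: (788 − 664.25)² / 664.25 = 23.0547
χ² = 2.3193 + 5.3747 + 23.0547 = 30.7487 ≈ 30.749

30.749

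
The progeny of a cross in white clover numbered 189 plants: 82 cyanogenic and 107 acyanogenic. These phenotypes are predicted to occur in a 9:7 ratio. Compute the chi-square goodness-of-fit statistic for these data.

Expected counts for N = 189 under a 9:7 ratio (total parts = 16):
  cyanogenic: 189 × 9/16 = 106.3125
  acyanogenic: 189 × 7/16 = 82.6875
χ² = Σ (O − E)² / E
  cyanogenic: (82 − 106.3125)² / 106.3125 = 5.5600
  acyanogenic: (107 − 82.6875)² / 82.6875 = 7.1486
χ² = 5.5600 + 7.1486 = 12.7086 ≈ 12.709

12.709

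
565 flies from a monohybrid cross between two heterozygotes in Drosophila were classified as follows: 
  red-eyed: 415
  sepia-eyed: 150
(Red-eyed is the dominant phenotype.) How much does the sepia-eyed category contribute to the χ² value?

0.542

For a monohybrid cross between heterozygotes with complete dominance, the expected phenotypic ratio is 3:1.
Expected counts for N = 565 under a 3:1 ratio (total parts = 4):
  red-eyed: 565 × 3/4 = 423.75
  sepia-eyed: 565 × 1/4 = 141.25
Contribution of sepia-eyed: (150 − 141.25)² / 141.25 = 0.5420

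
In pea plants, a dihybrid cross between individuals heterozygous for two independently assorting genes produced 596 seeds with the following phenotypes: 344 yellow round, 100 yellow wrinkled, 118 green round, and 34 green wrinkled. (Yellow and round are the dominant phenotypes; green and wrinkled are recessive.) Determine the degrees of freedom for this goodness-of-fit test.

3

A dihybrid F₂ with independent assortment and complete dominance at both loci gives a 9:3:3:1 phenotypic ratio.
A goodness-of-fit test with 4 phenotype classes has df = 4 − 1 = 3.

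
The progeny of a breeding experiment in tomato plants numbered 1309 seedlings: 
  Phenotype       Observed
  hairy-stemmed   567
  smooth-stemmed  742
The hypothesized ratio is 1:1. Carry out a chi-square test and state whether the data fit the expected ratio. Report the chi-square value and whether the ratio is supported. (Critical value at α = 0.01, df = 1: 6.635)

Expected counts for N = 1309 under a 1:1 ratio (total parts = 2):
  hairy-stemmed: 1309 × 1/2 = 654.5
  smooth-stemmed: 1309 × 1/2 = 654.5
χ² = Σ (O − E)² / E
  hairy-stemmed: (567 − 654.5)² / 654.5 = 11.6979
  smooth-stemmed: (742 − 654.5)² / 654.5 = 11.6979
χ² = 11.6979 + 11.6979 = 23.3958 ≈ 23.396
Degrees of freedom = 2 − 1 = 1; critical value at α = 0.01 is 6.635.
Since 23.396 > 6.635, we reject the null hypothesis — the data do not fit the 1:1 ratio.

23.396; not consistent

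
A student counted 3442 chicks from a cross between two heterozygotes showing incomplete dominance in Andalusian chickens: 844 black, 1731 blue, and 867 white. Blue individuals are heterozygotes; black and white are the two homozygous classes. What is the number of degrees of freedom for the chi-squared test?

2

With incomplete dominance, a heterozygote × heterozygote cross gives a 1:2:1 phenotypic ratio.
A goodness-of-fit test with 3 phenotype classes has df = 3 − 1 = 2.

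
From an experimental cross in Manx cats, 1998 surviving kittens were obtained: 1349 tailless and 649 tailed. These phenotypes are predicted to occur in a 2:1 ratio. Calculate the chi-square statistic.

0.651

Total ratio parts = 3. Expected numbers out of 1998:
  tailless: 1998 × 2/3 = 1332
  tailed: 1998 × 1/3 = 666
χ² = Σ (O − E)² / E
  tailless: (1349 − 1332)² / 1332 = 0.2170
  tailed: (649 − 666)² / 666 = 0.4339
χ² = 0.2170 + 0.4339 = 0.6509 ≈ 0.651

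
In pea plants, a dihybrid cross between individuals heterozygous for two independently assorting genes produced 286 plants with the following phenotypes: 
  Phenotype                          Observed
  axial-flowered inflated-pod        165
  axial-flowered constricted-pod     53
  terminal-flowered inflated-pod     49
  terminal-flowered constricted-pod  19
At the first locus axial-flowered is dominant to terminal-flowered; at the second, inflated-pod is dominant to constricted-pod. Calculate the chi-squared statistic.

A dihybrid F₂ with independent assortment and complete dominance at both loci gives a 9:3:3:1 phenotypic ratio.
Expected counts for N = 286 under a 9:3:3:1 ratio (total parts = 16):
  axial-flowered inflated-pod: 286 × 9/16 = 160.875
  axial-flowered constricted-pod: 286 × 3/16 = 53.625
  terminal-flowered inflated-pod: 286 × 3/16 = 53.625
  terminal-flowered constricted-pod: 286 × 1/16 = 17.875
χ² = Σ (O − E)² / E
  axial-flowered inflated-pod: (165 − 160.875)² / 160.875 = 0.1058
  axial-flowered constricted-pod: (53 − 53.625)² / 53.625 = 0.0073
  terminal-flowered inflated-pod: (49 − 53.625)² / 53.625 = 0.3989
  terminal-flowered constricted-pod: (19 − 17.875)² / 17.875 = 0.0708
χ² = 0.1058 + 0.0073 + 0.3989 + 0.0708 = 0.5828 ≈ 0.583

0.583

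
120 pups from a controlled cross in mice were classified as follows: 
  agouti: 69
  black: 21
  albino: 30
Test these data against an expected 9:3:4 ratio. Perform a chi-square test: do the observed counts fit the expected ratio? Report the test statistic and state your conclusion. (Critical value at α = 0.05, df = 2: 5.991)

Under the 9:3:4 hypothesis (Σ ratio = 16, N = 120):
  agouti: 120 × 9/16 = 67.5
  black: 120 × 3/16 = 22.5
  albino: 120 × 4/16 = 30
χ² = Σ (O − E)² / E
  agouti: (69 − 67.5)² / 67.5 = 0.0333
  black: (21 − 22.5)² / 22.5 = 0.1000
  albino: (30 − 30)² / 30 = 0.0000
χ² = 0.0333 + 0.1000 + 0.0000 = 0.1333 ≈ 0.133
Degrees of freedom = 3 − 1 = 2; critical value at α = 0.05 is 5.991.
Since 0.133 < 5.991, we fail to reject the null hypothesis — the data are consistent with the 9:3:4 ratio.

0.133; consistent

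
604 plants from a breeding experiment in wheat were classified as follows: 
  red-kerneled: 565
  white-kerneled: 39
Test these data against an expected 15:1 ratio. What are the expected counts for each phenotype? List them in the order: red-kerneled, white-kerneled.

The 15:1 ratio has 16 parts, so with N = 604 the expected counts are:
  red-kerneled: 604 × 15/16 = 566.25
  white-kerneled: 604 × 1/16 = 37.75

566.25, 37.75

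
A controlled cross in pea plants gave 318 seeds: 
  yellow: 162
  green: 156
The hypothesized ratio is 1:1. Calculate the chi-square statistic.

The 1:1 ratio has 2 parts, so with N = 318 the expected counts are:
  yellow: 318 × 1/2 = 159
  green: 318 × 1/2 = 159
χ² = Σ (O − E)² / E
  yellow: (162 − 159)² / 159 = 0.0566
  green: (156 − 159)² / 159 = 0.0566
χ² = 0.0566 + 0.0566 = 0.1132 ≈ 0.113

0.113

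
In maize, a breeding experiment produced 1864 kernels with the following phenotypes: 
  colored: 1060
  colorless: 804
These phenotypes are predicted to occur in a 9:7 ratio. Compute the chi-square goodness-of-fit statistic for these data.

Total ratio parts = 16. Expected numbers out of 1864:
  colored: 1864 × 9/16 = 1048.5
  colorless: 1864 × 7/16 = 815.5
χ² = Σ (O − E)² / E
  colored: (1060 − 1048.5)² / 1048.5 = 0.1261
  colorless: (804 − 815.5)² / 815.5 = 0.1622
χ² = 0.1261 + 0.1622 = 0.2883 ≈ 0.288

0.288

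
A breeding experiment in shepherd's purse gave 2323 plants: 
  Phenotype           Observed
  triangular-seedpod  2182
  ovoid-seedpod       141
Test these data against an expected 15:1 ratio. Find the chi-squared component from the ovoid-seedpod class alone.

0.121

Total ratio parts = 16. Expected numbers out of 2323:
  triangular-seedpod: 2323 × 15/16 = 2177.8125
  ovoid-seedpod: 2323 × 1/16 = 145.1875
Contribution of ovoid-seedpod: (141 − 145.1875)² / 145.1875 = 0.1208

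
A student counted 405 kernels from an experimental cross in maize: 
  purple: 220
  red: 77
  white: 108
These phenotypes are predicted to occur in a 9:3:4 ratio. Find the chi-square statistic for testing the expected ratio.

Under the 9:3:4 hypothesis (Σ ratio = 16, N = 405):
  purple: 405 × 9/16 = 227.8125
  red: 405 × 3/16 = 75.9375
  white: 405 × 4/16 = 101.25
χ² = Σ (O − E)² / E
  purple: (220 − 227.8125)² / 227.8125 = 0.2679
  red: (77 − 75.9375)² / 75.9375 = 0.0149
  white: (108 − 101.25)² / 101.25 = 0.4500
χ² = 0.2679 + 0.0149 + 0.4500 = 0.7328 ≈ 0.733

0.733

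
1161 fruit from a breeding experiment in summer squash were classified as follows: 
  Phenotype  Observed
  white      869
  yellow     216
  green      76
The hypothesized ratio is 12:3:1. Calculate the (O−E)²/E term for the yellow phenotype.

0.013

Under the 12:3:1 hypothesis (Σ ratio = 16, N = 1161):
  white: 1161 × 12/16 = 870.75
  yellow: 1161 × 3/16 = 217.6875
  green: 1161 × 1/16 = 72.5625
Contribution of yellow: (216 − 217.6875)² / 217.6875 = 0.0131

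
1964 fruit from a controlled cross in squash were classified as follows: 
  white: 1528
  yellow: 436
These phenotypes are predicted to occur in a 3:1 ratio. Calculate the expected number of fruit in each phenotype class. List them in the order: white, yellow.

Under the 3:1 hypothesis (Σ ratio = 4, N = 1964):
  white: 1964 × 3/4 = 1473
  yellow: 1964 × 1/4 = 491

1473, 491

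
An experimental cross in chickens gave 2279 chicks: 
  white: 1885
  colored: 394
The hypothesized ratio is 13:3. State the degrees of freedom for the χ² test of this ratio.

1

A goodness-of-fit test with 2 phenotype classes has df = 2 − 1 = 1.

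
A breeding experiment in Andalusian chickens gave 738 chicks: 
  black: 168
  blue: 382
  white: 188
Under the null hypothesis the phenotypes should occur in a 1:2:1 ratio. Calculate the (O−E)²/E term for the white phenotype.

Expected counts for N = 738 under a 1:2:1 ratio (total parts = 4):
  black: 738 × 1/4 = 184.5
  blue: 738 × 2/4 = 369
  white: 738 × 1/4 = 184.5
Contribution of white: (188 − 184.5)² / 184.5 = 0.0664

0.066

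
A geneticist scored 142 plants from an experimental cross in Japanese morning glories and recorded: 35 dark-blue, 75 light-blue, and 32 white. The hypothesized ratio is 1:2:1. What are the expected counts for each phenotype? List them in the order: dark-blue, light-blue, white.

Under the 1:2:1 hypothesis (Σ ratio = 4, N = 142):
  dark-blue: 142 × 1/4 = 35.5
  light-blue: 142 × 2/4 = 71
  white: 142 × 1/4 = 35.5

35.5, 71, 35.5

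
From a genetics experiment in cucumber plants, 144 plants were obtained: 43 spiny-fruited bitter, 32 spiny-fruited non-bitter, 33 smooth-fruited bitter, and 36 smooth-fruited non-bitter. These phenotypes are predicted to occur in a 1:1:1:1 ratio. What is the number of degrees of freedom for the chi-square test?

A goodness-of-fit test with 4 phenotype classes has df = 4 − 1 = 3.

3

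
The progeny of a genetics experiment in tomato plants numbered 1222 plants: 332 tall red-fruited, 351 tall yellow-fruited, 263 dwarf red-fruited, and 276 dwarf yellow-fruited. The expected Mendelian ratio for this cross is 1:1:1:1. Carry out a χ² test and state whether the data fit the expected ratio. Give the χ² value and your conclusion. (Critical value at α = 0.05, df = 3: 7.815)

17.836; not consistent

Total ratio parts = 4. Expected numbers out of 1222:
  tall red-fruited: 1222 × 1/4 = 305.5
  tall yellow-fruited: 1222 × 1/4 = 305.5
  dwarf red-fruited: 1222 × 1/4 = 305.5
  dwarf yellow-fruited: 1222 × 1/4 = 305.5
χ² = Σ (O − E)² / E
  tall red-fruited: (332 − 305.5)² / 305.5 = 2.2987
  tall yellow-fruited: (351 − 305.5)² / 305.5 = 6.7766
  dwarf red-fruited: (263 − 305.5)² / 305.5 = 5.9124
  dwarf yellow-fruited: (276 − 305.5)² / 305.5 = 2.8486
χ² = 2.2987 + 6.7766 + 5.9124 + 2.8486 = 17.8363 ≈ 17.836
Degrees of freedom = 4 − 1 = 3; critical value at α = 0.05 is 7.815.
Since 17.836 > 7.815, we reject the null hypothesis — the data do not fit the 1:1:1:1 ratio.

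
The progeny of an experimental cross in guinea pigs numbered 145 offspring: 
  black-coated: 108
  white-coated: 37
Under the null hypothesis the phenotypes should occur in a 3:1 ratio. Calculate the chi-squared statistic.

Total ratio parts = 4. Expected numbers out of 145:
  black-coated: 145 × 3/4 = 108.75
  white-coated: 145 × 1/4 = 36.25
χ² = Σ (O − E)² / E
  black-coated: (108 − 108.75)² / 108.75 = 0.0052
  white-coated: (37 − 36.25)² / 36.25 = 0.0155
χ² = 0.0052 + 0.0155 = 0.0207 ≈ 0.021

0.021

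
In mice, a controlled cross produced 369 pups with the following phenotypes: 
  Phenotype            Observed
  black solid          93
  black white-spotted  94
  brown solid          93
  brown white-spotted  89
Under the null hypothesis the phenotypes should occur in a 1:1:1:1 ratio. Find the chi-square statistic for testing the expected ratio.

0.160

Total ratio parts = 4. Expected numbers out of 369:
  black solid: 369 × 1/4 = 92.25
  black white-spotted: 369 × 1/4 = 92.25
  brown solid: 369 × 1/4 = 92.25
  brown white-spotted: 369 × 1/4 = 92.25
χ² = Σ (O − E)² / E
  black solid: (93 − 92.25)² / 92.25 = 0.0061
  black white-spotted: (94 − 92.25)² / 92.25 = 0.0332
  brown solid: (93 − 92.25)² / 92.25 = 0.0061
  brown white-spotted: (89 − 92.25)² / 92.25 = 0.1145
χ² = 0.0061 + 0.0332 + 0.0061 + 0.1145 = 0.1599 ≈ 0.160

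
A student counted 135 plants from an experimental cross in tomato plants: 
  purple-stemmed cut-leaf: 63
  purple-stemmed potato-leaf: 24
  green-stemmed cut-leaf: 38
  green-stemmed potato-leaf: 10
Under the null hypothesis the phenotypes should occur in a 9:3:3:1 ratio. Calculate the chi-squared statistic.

Under the 9:3:3:1 hypothesis (Σ ratio = 16, N = 135):
  purple-stemmed cut-leaf: 135 × 9/16 = 75.9375
  purple-stemmed potato-leaf: 135 × 3/16 = 25.3125
  green-stemmed cut-leaf: 135 × 3/16 = 25.3125
  green-stemmed potato-leaf: 135 × 1/16 = 8.4375
χ² = Σ (O − E)² / E
  purple-stemmed cut-leaf: (63 − 75.9375)² / 75.9375 = 2.2042
  purple-stemmed potato-leaf: (24 − 25.3125)² / 25.3125 = 0.0681
  green-stemmed cut-leaf: (38 − 25.3125)² / 25.3125 = 6.3594
  green-stemmed potato-leaf: (10 − 8.4375)² / 8.4375 = 0.2894
χ² = 2.2042 + 0.0681 + 6.3594 + 0.2894 = 8.9211 ≈ 8.921

8.921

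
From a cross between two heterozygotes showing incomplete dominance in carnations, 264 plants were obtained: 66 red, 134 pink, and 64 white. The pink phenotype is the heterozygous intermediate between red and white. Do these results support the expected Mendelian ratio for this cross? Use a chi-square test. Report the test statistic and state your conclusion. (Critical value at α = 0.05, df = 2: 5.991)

0.091; consistent

With incomplete dominance, a heterozygote × heterozygote cross gives a 1:2:1 phenotypic ratio.
Total ratio parts = 4. Expected numbers out of 264:
  red: 264 × 1/4 = 66
  pink: 264 × 2/4 = 132
  white: 264 × 1/4 = 66
χ² = Σ (O − E)² / E
  red: (66 − 66)² / 66 = 0.0000
  pink: (134 − 132)² / 132 = 0.0303
  white: (64 − 66)² / 66 = 0.0606
χ² = 0.0000 + 0.0303 + 0.0606 = 0.0909 ≈ 0.091
Degrees of freedom = 3 − 1 = 2; critical value at α = 0.05 is 5.991.
Since 0.091 < 5.991, we fail to reject the null hypothesis — the data are consistent with the 1:2:1 ratio.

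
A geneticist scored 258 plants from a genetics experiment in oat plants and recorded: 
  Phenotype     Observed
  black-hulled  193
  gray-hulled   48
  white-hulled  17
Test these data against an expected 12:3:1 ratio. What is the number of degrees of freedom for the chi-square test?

A goodness-of-fit test with 3 phenotype classes has df = 3 − 1 = 2.

2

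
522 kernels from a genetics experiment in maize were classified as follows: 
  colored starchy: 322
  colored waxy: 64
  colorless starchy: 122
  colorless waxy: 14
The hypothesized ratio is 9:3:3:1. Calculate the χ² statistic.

The 9:3:3:1 ratio has 16 parts, so with N = 522 the expected counts are:
  colored starchy: 522 × 9/16 = 293.625
  colored waxy: 522 × 3/16 = 97.875
  colorless starchy: 522 × 3/16 = 97.875
  colorless waxy: 522 × 1/16 = 32.625
χ² = Σ (O − E)² / E
  colored starchy: (322 − 293.625)² / 293.625 = 2.7421
  colored waxy: (64 − 97.875)² / 97.875 = 11.7243
  colorless starchy: (122 − 97.875)² / 97.875 = 5.9465
  colorless waxy: (14 − 32.625)² / 32.625 = 10.6327
χ² = 2.7421 + 11.7243 + 5.9465 + 10.6327 = 31.0456 ≈ 31.046

31.046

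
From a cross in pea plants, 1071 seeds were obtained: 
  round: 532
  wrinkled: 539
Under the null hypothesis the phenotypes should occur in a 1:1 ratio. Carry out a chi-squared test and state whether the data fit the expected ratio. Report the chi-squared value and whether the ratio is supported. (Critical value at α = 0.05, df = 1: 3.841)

0.046; consistent

Under the 1:1 hypothesis (Σ ratio = 2, N = 1071):
  round: 1071 × 1/2 = 535.5
  wrinkled: 1071 × 1/2 = 535.5
χ² = Σ (O − E)² / E
  round: (532 − 535.5)² / 535.5 = 0.0229
  wrinkled: (539 − 535.5)² / 535.5 = 0.0229
χ² = 0.0229 + 0.0229 = 0.0458 ≈ 0.046
Degrees of freedom = 2 − 1 = 1; critical value at α = 0.05 is 3.841.
Since 0.046 < 3.841, we fail to reject the null hypothesis — the data are consistent with the 1:1 ratio.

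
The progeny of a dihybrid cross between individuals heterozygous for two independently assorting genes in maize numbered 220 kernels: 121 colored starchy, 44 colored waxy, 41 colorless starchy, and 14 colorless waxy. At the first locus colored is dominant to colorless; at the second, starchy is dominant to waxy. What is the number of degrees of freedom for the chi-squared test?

3

A dihybrid F₂ with independent assortment and complete dominance at both loci gives a 9:3:3:1 phenotypic ratio.
A goodness-of-fit test with 4 phenotype classes has df = 4 − 1 = 3.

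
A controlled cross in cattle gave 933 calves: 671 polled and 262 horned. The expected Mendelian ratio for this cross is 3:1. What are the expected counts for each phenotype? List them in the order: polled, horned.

The 3:1 ratio has 4 parts, so with N = 933 the expected counts are:
  polled: 933 × 3/4 = 699.75
  horned: 933 × 1/4 = 233.25

699.75, 233.25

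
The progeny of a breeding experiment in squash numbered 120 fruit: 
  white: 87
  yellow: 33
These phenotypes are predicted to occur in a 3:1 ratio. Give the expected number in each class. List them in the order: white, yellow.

90, 30

Expected counts for N = 120 under a 3:1 ratio (total parts = 4):
  white: 120 × 3/4 = 90
  yellow: 120 × 1/4 = 30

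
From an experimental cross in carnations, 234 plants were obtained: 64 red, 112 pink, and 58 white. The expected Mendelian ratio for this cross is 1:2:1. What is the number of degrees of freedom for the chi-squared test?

A goodness-of-fit test with 3 phenotype classes has df = 3 − 1 = 2.

2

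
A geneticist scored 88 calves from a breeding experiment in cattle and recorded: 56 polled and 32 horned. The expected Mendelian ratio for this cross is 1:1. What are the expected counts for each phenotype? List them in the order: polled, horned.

Total ratio parts = 2. Expected numbers out of 88:
  polled: 88 × 1/2 = 44
  horned: 88 × 1/2 = 44

44, 44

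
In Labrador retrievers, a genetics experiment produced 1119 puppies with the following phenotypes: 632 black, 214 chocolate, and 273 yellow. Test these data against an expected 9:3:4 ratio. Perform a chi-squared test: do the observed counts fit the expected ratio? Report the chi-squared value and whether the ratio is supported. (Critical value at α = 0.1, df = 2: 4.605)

The 9:3:4 ratio has 16 parts, so with N = 1119 the expected counts are:
  black: 1119 × 9/16 = 629.4375
  chocolate: 1119 × 3/16 = 209.8125
  yellow: 1119 × 4/16 = 279.75
χ² = Σ (O − E)² / E
  black: (632 − 629.4375)² / 629.4375 = 0.0104
  chocolate: (214 − 209.8125)² / 209.8125 = 0.0836
  yellow: (273 − 279.75)² / 279.75 = 0.1629
χ² = 0.0104 + 0.0836 + 0.1629 = 0.2569 ≈ 0.257
Degrees of freedom = 3 − 1 = 2; critical value at α = 0.1 is 4.605.
Since 0.257 < 4.605, we fail to reject the null hypothesis — the data are consistent with the 9:3:4 ratio.

0.257; consistent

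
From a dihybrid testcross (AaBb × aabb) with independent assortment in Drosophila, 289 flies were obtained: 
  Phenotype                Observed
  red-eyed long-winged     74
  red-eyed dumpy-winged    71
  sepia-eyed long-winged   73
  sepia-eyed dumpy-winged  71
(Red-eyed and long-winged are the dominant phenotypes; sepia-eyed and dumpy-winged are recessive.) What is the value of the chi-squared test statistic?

0.093

A dihybrid testcross with independent assortment gives a 1:1:1:1 ratio.
Total ratio parts = 4. Expected numbers out of 289:
  red-eyed long-winged: 289 × 1/4 = 72.25
  red-eyed dumpy-winged: 289 × 1/4 = 72.25
  sepia-eyed long-winged: 289 × 1/4 = 72.25
  sepia-eyed dumpy-winged: 289 × 1/4 = 72.25
χ² = Σ (O − E)² / E
  red-eyed long-winged: (74 − 72.25)² / 72.25 = 0.0424
  red-eyed dumpy-winged: (71 − 72.25)² / 72.25 = 0.0216
  sepia-eyed long-winged: (73 − 72.25)² / 72.25 = 0.0078
  sepia-eyed dumpy-winged: (71 − 72.25)² / 72.25 = 0.0216
χ² = 0.0424 + 0.0216 + 0.0078 + 0.0216 = 0.0934 ≈ 0.093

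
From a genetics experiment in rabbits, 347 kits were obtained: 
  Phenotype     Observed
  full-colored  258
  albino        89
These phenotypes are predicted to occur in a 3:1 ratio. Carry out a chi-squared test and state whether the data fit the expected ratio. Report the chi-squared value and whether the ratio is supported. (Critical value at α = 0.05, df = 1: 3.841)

0.078; consistent

Total ratio parts = 4. Expected numbers out of 347:
  full-colored: 347 × 3/4 = 260.25
  albino: 347 × 1/4 = 86.75
χ² = Σ (O − E)² / E
  full-colored: (258 − 260.25)² / 260.25 = 0.0195
  albino: (89 − 86.75)² / 86.75 = 0.0584
χ² = 0.0195 + 0.0584 = 0.0779 ≈ 0.078
Degrees of freedom = 2 − 1 = 1; critical value at α = 0.05 is 3.841.
Since 0.078 < 3.841, we fail to reject the null hypothesis — the data are consistent with the 3:1 ratio.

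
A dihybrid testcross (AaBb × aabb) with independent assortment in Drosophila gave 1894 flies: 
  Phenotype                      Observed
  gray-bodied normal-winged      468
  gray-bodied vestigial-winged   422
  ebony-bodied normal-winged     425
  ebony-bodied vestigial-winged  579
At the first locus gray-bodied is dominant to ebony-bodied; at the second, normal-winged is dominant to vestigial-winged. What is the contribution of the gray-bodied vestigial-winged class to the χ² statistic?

5.601

A dihybrid testcross with independent assortment gives a 1:1:1:1 ratio.
Expected counts for N = 1894 under a 1:1:1:1 ratio (total parts = 4):
  gray-bodied normal-winged: 1894 × 1/4 = 473.5
  gray-bodied vestigial-winged: 1894 × 1/4 = 473.5
  ebony-bodied normal-winged: 1894 × 1/4 = 473.5
  ebony-bodied vestigial-winged: 1894 × 1/4 = 473.5
Contribution of gray-bodied vestigial-winged: (422 − 473.5)² / 473.5 = 5.6014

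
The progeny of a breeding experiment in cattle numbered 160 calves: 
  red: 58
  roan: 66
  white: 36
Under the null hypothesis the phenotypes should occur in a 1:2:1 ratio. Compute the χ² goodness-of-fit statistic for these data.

Total ratio parts = 4. Expected numbers out of 160:
  red: 160 × 1/4 = 40
  roan: 160 × 2/4 = 80
  white: 160 × 1/4 = 40
χ² = Σ (O − E)² / E
  red: (58 − 40)² / 40 = 8.1000
  roan: (66 − 80)² / 80 = 2.4500
  white: (36 − 40)² / 40 = 0.4000
χ² = 8.1000 + 2.4500 + 0.4000 = 10.950

10.950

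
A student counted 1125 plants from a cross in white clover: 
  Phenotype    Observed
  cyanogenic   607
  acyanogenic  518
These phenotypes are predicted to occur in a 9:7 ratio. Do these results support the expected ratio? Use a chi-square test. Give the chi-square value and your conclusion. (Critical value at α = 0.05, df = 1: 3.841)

2.407; consistent

Under the 9:7 hypothesis (Σ ratio = 16, N = 1125):
  cyanogenic: 1125 × 9/16 = 632.8125
  acyanogenic: 1125 × 7/16 = 492.1875
χ² = Σ (O − E)² / E
  cyanogenic: (607 − 632.8125)² / 632.8125 = 1.0529
  acyanogenic: (518 − 492.1875)² / 492.1875 = 1.3537
χ² = 1.0529 + 1.3537 = 2.4066 ≈ 2.407
Degrees of freedom = 2 − 1 = 1; critical value at α = 0.05 is 3.841.
Since 2.407 < 3.841, we fail to reject the null hypothesis — the data are consistent with the 9:7 ratio.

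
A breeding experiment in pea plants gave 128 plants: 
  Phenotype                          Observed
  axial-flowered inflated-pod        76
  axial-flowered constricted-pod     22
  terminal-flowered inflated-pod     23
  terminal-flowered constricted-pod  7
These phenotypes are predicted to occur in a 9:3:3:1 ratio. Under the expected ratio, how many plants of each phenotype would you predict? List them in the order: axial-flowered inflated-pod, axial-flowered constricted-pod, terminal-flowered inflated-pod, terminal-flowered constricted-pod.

72, 24, 24, 8

Under the 9:3:3:1 hypothesis (Σ ratio = 16, N = 128):
  axial-flowered inflated-pod: 128 × 9/16 = 72
  axial-flowered constricted-pod: 128 × 3/16 = 24
  terminal-flowered inflated-pod: 128 × 3/16 = 24
  terminal-flowered constricted-pod: 128 × 1/16 = 8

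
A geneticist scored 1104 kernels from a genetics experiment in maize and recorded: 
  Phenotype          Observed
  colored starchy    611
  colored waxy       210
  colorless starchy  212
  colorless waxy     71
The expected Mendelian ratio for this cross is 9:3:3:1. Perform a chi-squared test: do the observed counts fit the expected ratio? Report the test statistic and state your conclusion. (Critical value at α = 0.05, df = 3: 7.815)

0.383; consistent

Total ratio parts = 16. Expected numbers out of 1104:
  colored starchy: 1104 × 9/16 = 621
  colored waxy: 1104 × 3/16 = 207
  colorless starchy: 1104 × 3/16 = 207
  colorless waxy: 1104 × 1/16 = 69
χ² = Σ (O − E)² / E
  colored starchy: (611 − 621)² / 621 = 0.1610
  colored waxy: (210 − 207)² / 207 = 0.0435
  colorless starchy: (212 − 207)² / 207 = 0.1208
  colorless waxy: (71 − 69)² / 69 = 0.0580
χ² = 0.1610 + 0.0435 + 0.1208 + 0.0580 = 0.3833 ≈ 0.383
Degrees of freedom = 4 − 1 = 3; critical value at α = 0.05 is 7.815.
Since 0.383 < 7.815, we fail to reject the null hypothesis — the data are consistent with the 9:3:3:1 ratio.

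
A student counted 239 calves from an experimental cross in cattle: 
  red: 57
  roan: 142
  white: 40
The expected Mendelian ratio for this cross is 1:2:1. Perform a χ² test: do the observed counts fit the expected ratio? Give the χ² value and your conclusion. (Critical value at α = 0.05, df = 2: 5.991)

Total ratio parts = 4. Expected numbers out of 239:
  red: 239 × 1/4 = 59.75
  roan: 239 × 2/4 = 119.5
  white: 239 × 1/4 = 59.75
χ² = Σ (O − E)² / E
  red: (57 − 59.75)² / 59.75 = 0.1266
  roan: (142 − 119.5)² / 119.5 = 4.2364
  white: (40 − 59.75)² / 59.75 = 6.5282
χ² = 0.1266 + 4.2364 + 6.5282 = 10.8912 ≈ 10.891
Degrees of freedom = 3 − 1 = 2; critical value at α = 0.05 is 5.991.
Since 10.891 > 5.991, we reject the null hypothesis — the data do not fit the 1:2:1 ratio.

10.891; not consistent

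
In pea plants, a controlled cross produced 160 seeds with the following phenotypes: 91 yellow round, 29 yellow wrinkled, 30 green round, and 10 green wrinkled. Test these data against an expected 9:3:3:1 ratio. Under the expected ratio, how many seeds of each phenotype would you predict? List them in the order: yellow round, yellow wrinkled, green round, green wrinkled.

The 9:3:3:1 ratio has 16 parts, so with N = 160 the expected counts are:
  yellow round: 160 × 9/16 = 90
  yellow wrinkled: 160 × 3/16 = 30
  green round: 160 × 3/16 = 30
  green wrinkled: 160 × 1/16 = 10

90, 30, 30, 10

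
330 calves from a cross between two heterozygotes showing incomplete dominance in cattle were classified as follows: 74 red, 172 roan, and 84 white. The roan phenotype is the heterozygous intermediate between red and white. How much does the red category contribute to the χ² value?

With incomplete dominance, a heterozygote × heterozygote cross gives a 1:2:1 phenotypic ratio.
Expected counts for N = 330 under a 1:2:1 ratio (total parts = 4):
  red: 330 × 1/4 = 82.5
  roan: 330 × 2/4 = 165
  white: 330 × 1/4 = 82.5
Contribution of red: (74 − 82.5)² / 82.5 = 0.8758

0.876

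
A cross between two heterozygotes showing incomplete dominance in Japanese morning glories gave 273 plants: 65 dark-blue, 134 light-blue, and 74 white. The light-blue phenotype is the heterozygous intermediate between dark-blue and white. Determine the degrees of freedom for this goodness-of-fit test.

2

With incomplete dominance, a heterozygote × heterozygote cross gives a 1:2:1 phenotypic ratio.
A goodness-of-fit test with 3 phenotype classes has df = 3 − 1 = 2.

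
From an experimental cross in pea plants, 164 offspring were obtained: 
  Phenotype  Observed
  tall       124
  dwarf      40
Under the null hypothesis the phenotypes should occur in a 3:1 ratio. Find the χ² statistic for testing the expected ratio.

Expected counts for N = 164 under a 3:1 ratio (total parts = 4):
  tall: 164 × 3/4 = 123
  dwarf: 164 × 1/4 = 41
χ² = Σ (O − E)² / E
  tall: (124 − 123)² / 123 = 0.0081
  dwarf: (40 − 41)² / 41 = 0.0244
χ² = 0.0081 + 0.0244 = 0.0325 ≈ 0.033

0.033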